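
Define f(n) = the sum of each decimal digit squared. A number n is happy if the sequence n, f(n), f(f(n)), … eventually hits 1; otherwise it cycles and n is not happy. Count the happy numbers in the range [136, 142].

1

136: 136 → 46 → 52 → 29 → 85 → 89 → 145 → 42 → 20 → 4 → 16 → 37 → 58 → 89  — not happy
137: 137 → 59 → 106 → 37 → 58 → 89 → 145 → 42 → 20 → 4 → 16 → 37  — not happy
138: 138 → 74 → 65 → 61 → 37 → 58 → 89 → 145 → 42 → 20 → 4 → 16 → 37  — not happy
139: 139 → 91 → 82 → 68 → 100 → 1  — happy
140: 140 → 17 → 50 → 25 → 29 → 85 → 89 → 145 → 42 → 20 → 4 → 16 → 37 → 58 → 89  — not happy
141: 141 → 18 → 65 → 61 → 37 → 58 → 89 → 145 → 42 → 20 → 4 → 16 → 37  — not happy
142: 142 → 21 → 5 → 25 → 29 → 85 → 89 → 145 → 42 → 20 → 4 → 16 → 37 → 58 → 89  — not happy
happy: 139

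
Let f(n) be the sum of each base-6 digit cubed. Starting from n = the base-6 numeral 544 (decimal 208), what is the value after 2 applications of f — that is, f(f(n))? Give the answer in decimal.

3

208 = (5,4,4)_6 → 5³ + 4³ + 4³ = 253
253 = (1,1,0,1)_6 → 1³ + 1³ + 0³ + 1³ = 3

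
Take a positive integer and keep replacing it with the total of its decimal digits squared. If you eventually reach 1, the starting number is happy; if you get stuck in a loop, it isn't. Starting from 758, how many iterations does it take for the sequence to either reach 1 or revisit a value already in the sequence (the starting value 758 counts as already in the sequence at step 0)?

13

758 → 7² + 5² + 8² = 138
138 → 1² + 3² + 8² = 74
74 → 7² + 4² = 65
65 → 6² + 5² = 61
61 → 6² + 1² = 37
37 → 3² + 7² = 58
58 → 5² + 8² = 89
89 → 8² + 9² = 145
145 → 1² + 4² + 5² = 42
42 → 4² + 2² = 20
20 → 2² + 0² = 4
4 → 4² = 16
16 → 1² + 6² = 37  — 37 repeats.
That took 13 steps.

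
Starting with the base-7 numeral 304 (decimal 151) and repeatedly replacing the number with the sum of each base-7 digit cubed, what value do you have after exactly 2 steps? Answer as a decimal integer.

217

151 = (3,0,4)_7 → 91
91 = (1,6,0)_7 → 217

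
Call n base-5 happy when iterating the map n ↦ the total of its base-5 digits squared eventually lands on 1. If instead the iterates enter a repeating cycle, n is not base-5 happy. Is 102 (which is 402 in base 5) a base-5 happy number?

not base-5 happy

102 = (4,0,2)_5 → 4² + 0² + 2² = 20
20 = (4,0)_5 → 4² + 0² = 16
16 = (3,1)_5 → 3² + 1² = 10
10 = (2,0)_5 → 2² + 0² = 4
4 = (4)_5 → 4² = 16  — 16 already seen; the sequence cycles without reaching 1.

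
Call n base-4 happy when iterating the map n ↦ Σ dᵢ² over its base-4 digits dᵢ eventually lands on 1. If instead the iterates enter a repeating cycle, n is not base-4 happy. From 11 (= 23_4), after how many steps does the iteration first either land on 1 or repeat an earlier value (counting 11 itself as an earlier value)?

11 = (2,3)_4 → 2² + 3² = 4 + 9 = 13
13 = (3,1)_4 → 3² + 1² = 9 + 1 = 10
10 = (2,2)_4 → 2² + 2² = 4 + 4 = 8
8 = (2,0)_4 → 2² + 0² = 4 + 0 = 4
4 = (1,0)_4 → 1² + 0² = 1 + 0 = 1  — reached 1.
That took 5 steps.

5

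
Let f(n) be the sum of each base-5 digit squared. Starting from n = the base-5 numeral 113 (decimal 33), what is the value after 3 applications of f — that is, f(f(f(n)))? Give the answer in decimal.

33 = (1,1,3)_5 → 11
11 = (2,1)_5 → 5
5 = (1,0)_5 → 1

1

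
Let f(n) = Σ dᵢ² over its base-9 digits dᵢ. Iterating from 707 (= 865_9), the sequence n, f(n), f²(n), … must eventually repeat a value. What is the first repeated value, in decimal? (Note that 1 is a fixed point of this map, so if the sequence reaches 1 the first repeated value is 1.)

1

707 = (8,6,5)_9 → 8² + 6² + 5² = 125
125 = (1,4,8)_9 → 1² + 4² + 8² = 81
81 = (1,0,0)_9 → 1² + 0² + 0² = 1  — reached the fixed point 1.
1 → 1, so 1 is the first repeated value.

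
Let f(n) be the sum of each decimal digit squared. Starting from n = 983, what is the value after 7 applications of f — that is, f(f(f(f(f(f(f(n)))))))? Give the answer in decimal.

983 → 9² + 8² + 3² = 154
154 → 1² + 5² + 4² = 42
42 → 4² + 2² = 20
20 → 2² + 0² = 4
4 → 4² = 16
16 → 1² + 6² = 37
37 → 3² + 7² = 58

58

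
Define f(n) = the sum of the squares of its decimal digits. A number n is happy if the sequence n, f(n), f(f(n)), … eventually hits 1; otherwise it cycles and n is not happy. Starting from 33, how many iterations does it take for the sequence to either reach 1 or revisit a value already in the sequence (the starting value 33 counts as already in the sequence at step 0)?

12

33 → 3² + 3² = 18
18 → 1² + 8² = 65
65 → 6² + 5² = 61
61 → 6² + 1² = 37
37 → 3² + 7² = 58
58 → 5² + 8² = 89
89 → 8² + 9² = 145
145 → 1² + 4² + 5² = 42
42 → 4² + 2² = 20
20 → 2² + 0² = 4
4 → 4² = 16
16 → 1² + 6² = 37  — 37 repeats.
That took 12 steps.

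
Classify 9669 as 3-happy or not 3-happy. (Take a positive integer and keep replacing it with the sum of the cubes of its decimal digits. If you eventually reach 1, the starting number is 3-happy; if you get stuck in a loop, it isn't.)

9669 → 9³ + 6³ + 6³ + 9³ = 1890
1890 → 1³ + 8³ + 9³ + 0³ = 1242
1242 → 1³ + 2³ + 4³ + 2³ = 81
81 → 8³ + 1³ = 513
513 → 5³ + 1³ + 3³ = 153
153 → 1³ + 5³ + 3³ = 153  — 153 already seen; the sequence cycles without reaching 1.

not 3-happy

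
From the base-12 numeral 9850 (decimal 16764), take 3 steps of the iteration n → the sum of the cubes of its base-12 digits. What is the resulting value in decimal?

1217

16764 = (9,8,5,0)_12 → 9³ + 8³ + 5³ + 0³ = 1366
1366 = (9,5,10)_12 → 9³ + 5³ + 10³ = 1854
1854 = (1,0,10,6)_12 → 1³ + 0³ + 10³ + 6³ = 1217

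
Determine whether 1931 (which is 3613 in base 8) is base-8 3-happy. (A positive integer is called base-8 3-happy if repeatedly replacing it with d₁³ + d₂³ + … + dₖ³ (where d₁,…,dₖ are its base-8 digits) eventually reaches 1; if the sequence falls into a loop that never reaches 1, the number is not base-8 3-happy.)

1931 = (3,6,1,3)_8 → 3³ + 6³ + 1³ + 3³ = 271
271 = (4,1,7)_8 → 4³ + 1³ + 7³ = 408
408 = (6,3,0)_8 → 6³ + 3³ + 0³ = 243
243 = (3,6,3)_8 → 3³ + 6³ + 3³ = 270
270 = (4,1,6)_8 → 4³ + 1³ + 6³ = 281
281 = (4,3,1)_8 → 4³ + 3³ + 1³ = 92
92 = (1,3,4)_8 → 1³ + 3³ + 4³ = 92  — 92 already seen; the sequence cycles without reaching 1.

not base-8 3-happy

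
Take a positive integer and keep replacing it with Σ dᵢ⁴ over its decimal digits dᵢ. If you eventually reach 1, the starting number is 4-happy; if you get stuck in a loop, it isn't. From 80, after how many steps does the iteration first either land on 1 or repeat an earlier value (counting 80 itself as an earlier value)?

10

80 → 4096
4096 → 8113
8113 → 4179
4179 → 9219
9219 → 13139
13139 → 6725
6725 → 4338
4338 → 4514
4514 → 1138
1138 → 4179  — 4179 repeats.
That took 10 steps.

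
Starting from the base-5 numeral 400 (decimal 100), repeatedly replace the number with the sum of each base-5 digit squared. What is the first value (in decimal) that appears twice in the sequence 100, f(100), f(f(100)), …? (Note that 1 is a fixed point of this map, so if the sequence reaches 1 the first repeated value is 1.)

100 = (4,0,0)_5 → 4² + 0² + 0² = 16
16 = (3,1)_5 → 3² + 1² = 10
10 = (2,0)_5 → 2² + 0² = 4
4 = (4)_5 → 4² = 16  — 16 already appeared earlier.

16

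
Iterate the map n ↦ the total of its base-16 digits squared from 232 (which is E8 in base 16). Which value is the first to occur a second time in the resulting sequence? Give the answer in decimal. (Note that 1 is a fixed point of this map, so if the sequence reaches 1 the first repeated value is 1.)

232 = (14,8)_16 → 14² + 8² = 196 + 64 = 260
260 = (1,0,4)_16 → 1² + 0² + 4² = 1 + 0 + 16 = 17
17 = (1,1)_16 → 1² + 1² = 1 + 1 = 2
2 = (2)_16 → 2² = 4
4 = (4)_16 → 4² = 16
16 = (1,0)_16 → 1² + 0² = 1 + 0 = 1  — reached the fixed point 1.
1 → 1, so 1 is the first repeated value.

1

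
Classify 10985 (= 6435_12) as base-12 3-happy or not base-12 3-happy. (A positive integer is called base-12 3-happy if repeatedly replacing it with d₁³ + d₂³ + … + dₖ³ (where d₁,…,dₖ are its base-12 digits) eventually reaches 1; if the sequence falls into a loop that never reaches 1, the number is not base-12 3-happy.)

base-12 3-happy

10985 = (6,4,3,5)_12 → 432
432 = (3,0,0)_12 → 27
27 = (2,3)_12 → 35
35 = (2,11)_12 → 1339
1339 = (9,3,7)_12 → 1099
1099 = (7,7,7)_12 → 1029
1029 = (7,1,9)_12 → 1073
1073 = (7,5,5)_12 → 593
593 = (4,1,5)_12 → 190
190 = (1,3,10)_12 → 1028
1028 = (7,1,8)_12 → 856
856 = (5,11,4)_12 → 1520
1520 = (10,6,8)_12 → 1728
1728 = (1,0,0,0)_12 → 1  — reached 1.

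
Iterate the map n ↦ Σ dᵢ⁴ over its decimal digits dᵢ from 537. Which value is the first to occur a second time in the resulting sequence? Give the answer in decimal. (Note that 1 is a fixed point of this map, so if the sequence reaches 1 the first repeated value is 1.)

537 → 5⁴ + 3⁴ + 7⁴ = 3107
3107 → 3⁴ + 1⁴ + 0⁴ + 7⁴ = 2483
2483 → 2⁴ + 4⁴ + 8⁴ + 3⁴ = 4449
4449 → 4⁴ + 4⁴ + 4⁴ + 9⁴ = 7329
7329 → 7⁴ + 3⁴ + 2⁴ + 9⁴ = 9059
9059 → 9⁴ + 0⁴ + 5⁴ + 9⁴ = 13747
13747 → 1⁴ + 3⁴ + 7⁴ + 4⁴ + 7⁴ = 5140
5140 → 5⁴ + 1⁴ + 4⁴ + 0⁴ = 882
882 → 8⁴ + 8⁴ + 2⁴ = 8208
8208 → 8⁴ + 2⁴ + 0⁴ + 8⁴ = 8208  — 8208 already appeared earlier.

8208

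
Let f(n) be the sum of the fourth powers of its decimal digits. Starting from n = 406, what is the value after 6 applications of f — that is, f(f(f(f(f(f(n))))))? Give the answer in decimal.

13747

406 → 4⁴ + 0⁴ + 6⁴ = 256 + 0 + 1296 = 1552
1552 → 1⁴ + 5⁴ + 5⁴ + 2⁴ = 1 + 625 + 625 + 16 = 1267
1267 → 1⁴ + 2⁴ + 6⁴ + 7⁴ = 1 + 16 + 1296 + 2401 = 3714
3714 → 3⁴ + 7⁴ + 1⁴ + 4⁴ = 81 + 2401 + 1 + 256 = 2739
2739 → 2⁴ + 7⁴ + 3⁴ + 9⁴ = 16 + 2401 + 81 + 6561 = 9059
9059 → 9⁴ + 0⁴ + 5⁴ + 9⁴ = 6561 + 0 + 625 + 6561 = 13747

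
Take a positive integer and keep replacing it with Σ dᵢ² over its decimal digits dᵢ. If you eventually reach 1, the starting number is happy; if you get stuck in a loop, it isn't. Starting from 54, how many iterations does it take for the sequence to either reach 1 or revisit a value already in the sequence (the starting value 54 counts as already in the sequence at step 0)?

15

54 → 5² + 4² = 41
41 → 4² + 1² = 17
17 → 1² + 7² = 50
50 → 5² + 0² = 25
25 → 2² + 5² = 29
29 → 2² + 9² = 85
85 → 8² + 5² = 89
89 → 8² + 9² = 145
145 → 1² + 4² + 5² = 42
42 → 4² + 2² = 20
20 → 2² + 0² = 4
4 → 4² = 16
16 → 1² + 6² = 37
37 → 3² + 7² = 58
58 → 5² + 8² = 89  — 89 repeats.
That took 15 steps.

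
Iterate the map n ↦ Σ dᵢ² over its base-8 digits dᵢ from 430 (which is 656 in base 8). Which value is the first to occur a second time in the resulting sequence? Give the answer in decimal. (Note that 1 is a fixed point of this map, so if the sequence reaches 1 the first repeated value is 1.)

1

430 = (6,5,6)_8 → 6² + 5² + 6² = 36 + 25 + 36 = 97
97 = (1,4,1)_8 → 1² + 4² + 1² = 1 + 16 + 1 = 18
18 = (2,2)_8 → 2² + 2² = 4 + 4 = 8
8 = (1,0)_8 → 1² + 0² = 1 + 0 = 1  — reached the fixed point 1.
1 → 1, so 1 is the first repeated value.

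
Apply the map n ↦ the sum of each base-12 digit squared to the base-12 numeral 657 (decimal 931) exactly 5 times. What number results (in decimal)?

931 = (6,5,7)_12 → 6² + 5² + 7² = 110
110 = (9,2)_12 → 9² + 2² = 85
85 = (7,1)_12 → 7² + 1² = 50
50 = (4,2)_12 → 4² + 2² = 20
20 = (1,8)_12 → 1² + 8² = 65

65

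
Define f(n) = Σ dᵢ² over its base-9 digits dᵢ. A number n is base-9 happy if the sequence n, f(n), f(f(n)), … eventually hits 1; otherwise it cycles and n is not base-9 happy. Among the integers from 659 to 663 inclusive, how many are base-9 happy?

659: 659 → 69 → 85 → 17 → 65 → 53 → 89 → 65  — not base-9 happy
660: 660 → 74 → 68 → 74  — not base-9 happy
661: 661 → 81 → 1  — base-9 happy
662: 662 → 90 → 2 → 4 → 16 → 50 → 50  — not base-9 happy
663: 663 → 101 → 9 → 1  — base-9 happy
base-9 happy: 661, 663

2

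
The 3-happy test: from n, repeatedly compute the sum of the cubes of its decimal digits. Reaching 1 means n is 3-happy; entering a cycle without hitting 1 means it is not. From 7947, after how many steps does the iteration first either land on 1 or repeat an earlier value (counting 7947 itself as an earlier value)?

14

7947 → 7³ + 9³ + 4³ + 7³ = 1479
1479 → 1³ + 4³ + 7³ + 9³ = 1137
1137 → 1³ + 1³ + 3³ + 7³ = 372
372 → 3³ + 7³ + 2³ = 378
378 → 3³ + 7³ + 8³ = 882
882 → 8³ + 8³ + 2³ = 1032
1032 → 1³ + 0³ + 3³ + 2³ = 36
36 → 3³ + 6³ = 243
243 → 2³ + 4³ + 3³ = 99
99 → 9³ + 9³ = 1458
1458 → 1³ + 4³ + 5³ + 8³ = 702
702 → 7³ + 0³ + 2³ = 351
351 → 3³ + 5³ + 1³ = 153
153 → 1³ + 5³ + 3³ = 153  — 153 repeats.
That took 14 steps.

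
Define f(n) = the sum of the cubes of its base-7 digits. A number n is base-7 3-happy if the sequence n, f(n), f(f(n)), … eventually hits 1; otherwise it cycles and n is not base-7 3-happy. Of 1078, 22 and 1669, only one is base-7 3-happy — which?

1078: 1078 → 28 → 64 → 10 → 28  — repeats 28 (not base-7 3-happy)
22: 22 → 28 → 64 → 10 → 28  — repeats 28 (not base-7 3-happy)
1669: 1669 → 307 → 433 → 343 → 1  — reaches 1 (base-7 3-happy)

1669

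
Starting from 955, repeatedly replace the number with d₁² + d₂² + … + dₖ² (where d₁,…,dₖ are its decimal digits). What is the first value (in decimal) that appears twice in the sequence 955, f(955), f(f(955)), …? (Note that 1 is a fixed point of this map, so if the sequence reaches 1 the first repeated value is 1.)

4

955 → 9² + 5² + 5² = 81 + 25 + 25 = 131
131 → 1² + 3² + 1² = 1 + 9 + 1 = 11
11 → 1² + 1² = 1 + 1 = 2
2 → 2² = 4
4 → 4² = 16
16 → 1² + 6² = 1 + 36 = 37
37 → 3² + 7² = 9 + 49 = 58
58 → 5² + 8² = 25 + 64 = 89
89 → 8² + 9² = 64 + 81 = 145
145 → 1² + 4² + 5² = 1 + 16 + 25 = 42
42 → 4² + 2² = 16 + 4 = 20
20 → 2² + 0² = 4 + 0 = 4  — 4 already appeared earlier.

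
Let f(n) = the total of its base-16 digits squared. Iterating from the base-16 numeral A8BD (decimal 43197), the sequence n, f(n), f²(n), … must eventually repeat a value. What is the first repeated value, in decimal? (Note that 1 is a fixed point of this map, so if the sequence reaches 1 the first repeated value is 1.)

181

43197 = (10,8,11,13)_16 → 454
454 = (1,12,6)_16 → 181
181 = (11,5)_16 → 146
146 = (9,2)_16 → 85
85 = (5,5)_16 → 50
50 = (3,2)_16 → 13
13 = (13)_16 → 169
169 = (10,9)_16 → 181  — 181 already appeared earlier.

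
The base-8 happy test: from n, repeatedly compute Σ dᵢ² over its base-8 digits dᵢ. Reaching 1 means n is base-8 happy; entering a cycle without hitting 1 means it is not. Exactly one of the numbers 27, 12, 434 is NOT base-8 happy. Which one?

27: 27 → 18 → 8 → 1  — reaches 1 (base-8 happy)
12: 12 → 17 → 5 → 25 → 10 → 5  — repeats 5 (not base-8 happy)
434: 434 → 76 → 18 → 8 → 1  — reaches 1 (base-8 happy)

12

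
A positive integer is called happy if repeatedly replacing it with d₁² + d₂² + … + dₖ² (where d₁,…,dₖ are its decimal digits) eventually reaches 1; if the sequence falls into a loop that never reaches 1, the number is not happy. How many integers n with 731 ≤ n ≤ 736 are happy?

731: 731 → 59 → 106 → 37 → 58 → 89 → 145 → 42 → 20 → 4 → 16 → 37  (repeats 37)
732: 732 → 62 → 40 → 16 → 37 → 58 → 89 → 145 → 42 → 20 → 4 → 16  (repeats 16)
733: 733 → 67 → 85 → 89 → 145 → 42 → 20 → 4 → 16 → 37 → 58 → 89  (repeats 89)
734: 734 → 74 → 65 → 61 → 37 → 58 → 89 → 145 → 42 → 20 → 4 → 16 → 37  (repeats 37)
735: 735 → 83 → 73 → 58 → 89 → 145 → 42 → 20 → 4 → 16 → 37 → 58  (repeats 58)
736: 736 → 94 → 97 → 130 → 10 → 1  (reaches 1)
happy: 736

1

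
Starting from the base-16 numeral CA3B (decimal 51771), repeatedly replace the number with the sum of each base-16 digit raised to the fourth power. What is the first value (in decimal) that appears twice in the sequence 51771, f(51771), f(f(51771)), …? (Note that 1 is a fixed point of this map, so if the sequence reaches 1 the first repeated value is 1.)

47314

51771 = (12,10,3,11)_16 → 12⁴ + 10⁴ + 3⁴ + 11⁴ = 45458
45458 = (11,1,9,2)_16 → 11⁴ + 1⁴ + 9⁴ + 2⁴ = 21219
21219 = (5,2,14,3)_16 → 5⁴ + 2⁴ + 14⁴ + 3⁴ = 39138
39138 = (9,8,14,2)_16 → 9⁴ + 8⁴ + 14⁴ + 2⁴ = 49089
49089 = (11,15,12,1)_16 → 11⁴ + 15⁴ + 12⁴ + 1⁴ = 86003
86003 = (1,4,15,15,3)_16 → 1⁴ + 4⁴ + 15⁴ + 15⁴ + 3⁴ = 101588
101588 = (1,8,12,13,4)_16 → 1⁴ + 8⁴ + 12⁴ + 13⁴ + 4⁴ = 53650
53650 = (13,1,9,2)_16 → 13⁴ + 1⁴ + 9⁴ + 2⁴ = 35139
35139 = (8,9,4,3)_16 → 8⁴ + 9⁴ + 4⁴ + 3⁴ = 10994
10994 = (2,10,15,2)_16 → 2⁴ + 10⁴ + 15⁴ + 2⁴ = 60657
60657 = (14,12,15,1)_16 → 14⁴ + 12⁴ + 15⁴ + 1⁴ = 109778
109778 = (1,10,12,13,2)_16 → 1⁴ + 10⁴ + 12⁴ + 13⁴ + 2⁴ = 59314
59314 = (14,7,11,2)_16 → 14⁴ + 7⁴ + 11⁴ + 2⁴ = 55474
55474 = (13,8,11,2)_16 → 13⁴ + 8⁴ + 11⁴ + 2⁴ = 47314
47314 = (11,8,13,2)_16 → 11⁴ + 8⁴ + 13⁴ + 2⁴ = 47314  — 47314 already appeared earlier.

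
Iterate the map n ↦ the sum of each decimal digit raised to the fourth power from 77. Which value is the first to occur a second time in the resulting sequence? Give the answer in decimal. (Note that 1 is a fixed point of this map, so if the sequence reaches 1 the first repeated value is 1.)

13139

77 → 7⁴ + 7⁴ = 4802
4802 → 4⁴ + 8⁴ + 0⁴ + 2⁴ = 4368
4368 → 4⁴ + 3⁴ + 6⁴ + 8⁴ = 5729
5729 → 5⁴ + 7⁴ + 2⁴ + 9⁴ = 9603
9603 → 9⁴ + 6⁴ + 0⁴ + 3⁴ = 7938
7938 → 7⁴ + 9⁴ + 3⁴ + 8⁴ = 13139
13139 → 1⁴ + 3⁴ + 1⁴ + 3⁴ + 9⁴ = 6725
6725 → 6⁴ + 7⁴ + 2⁴ + 5⁴ = 4338
4338 → 4⁴ + 3⁴ + 3⁴ + 8⁴ = 4514
4514 → 4⁴ + 5⁴ + 1⁴ + 4⁴ = 1138
1138 → 1⁴ + 1⁴ + 3⁴ + 8⁴ = 4179
4179 → 4⁴ + 1⁴ + 7⁴ + 9⁴ = 9219
9219 → 9⁴ + 2⁴ + 1⁴ + 9⁴ = 13139  — 13139 already appeared earlier.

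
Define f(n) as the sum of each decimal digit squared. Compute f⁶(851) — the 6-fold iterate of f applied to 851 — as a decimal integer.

58

851 → 8² + 5² + 1² = 64 + 25 + 1 = 90
90 → 9² + 0² = 81 + 0 = 81
81 → 8² + 1² = 64 + 1 = 65
65 → 6² + 5² = 36 + 25 = 61
61 → 6² + 1² = 36 + 1 = 37
37 → 3² + 7² = 9 + 49 = 58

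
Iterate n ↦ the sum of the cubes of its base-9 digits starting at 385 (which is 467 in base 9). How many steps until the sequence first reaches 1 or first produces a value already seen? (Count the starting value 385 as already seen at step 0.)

385 = (4,6,7)_9 → 4³ + 6³ + 7³ = 623
623 = (7,6,2)_9 → 7³ + 6³ + 2³ = 567
567 = (7,0,0)_9 → 7³ + 0³ + 0³ = 343
343 = (4,2,1)_9 → 4³ + 2³ + 1³ = 73
73 = (8,1)_9 → 8³ + 1³ = 513
513 = (6,3,0)_9 → 6³ + 3³ + 0³ = 243
243 = (3,0,0)_9 → 3³ + 0³ + 0³ = 27
27 = (3,0)_9 → 3³ + 0³ = 27  — 27 repeats.
That took 8 steps.

8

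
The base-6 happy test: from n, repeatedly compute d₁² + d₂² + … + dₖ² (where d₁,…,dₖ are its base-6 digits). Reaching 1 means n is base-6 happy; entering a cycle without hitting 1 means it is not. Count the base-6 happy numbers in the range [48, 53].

1

48: 48 → 5 → 25 → 17 → 29 → 41 → 26 → 20 → 13 → 5  (repeats 5)
49: 49 → 6 → 1  (reaches 1)
50: 50 → 9 → 10 → 17 → 29 → 41 → 26 → 20 → 13 → 5 → 25 → 17  (repeats 17)
51: 51 → 14 → 8 → 5 → 25 → 17 → 29 → 41 → 26 → 20 → 13 → 5  (repeats 5)
52: 52 → 21 → 18 → 9 → 10 → 17 → 29 → 41 → 26 → 20 → 13 → 5 → 25 → 17  (repeats 17)
53: 53 → 30 → 25 → 17 → 29 → 41 → 26 → 20 → 13 → 5 → 25  (repeats 25)
base-6 happy: 49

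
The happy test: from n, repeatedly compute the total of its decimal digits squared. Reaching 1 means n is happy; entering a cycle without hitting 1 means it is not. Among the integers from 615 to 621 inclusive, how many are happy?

615: 615 → 62 → 40 → 16 → 37 → 58 → 89 → 145 → 42 → 20 → 4 → 16  — not happy
616: 616 → 73 → 58 → 89 → 145 → 42 → 20 → 4 → 16 → 37 → 58  — not happy
617: 617 → 86 → 100 → 1  — happy
618: 618 → 101 → 2 → 4 → 16 → 37 → 58 → 89 → 145 → 42 → 20 → 4  — not happy
619: 619 → 118 → 66 → 72 → 53 → 34 → 25 → 29 → 85 → 89 → 145 → 42 → 20 → 4 → 16 → 37 → 58 → 89  — not happy
620: 620 → 40 → 16 → 37 → 58 → 89 → 145 → 42 → 20 → 4 → 16  — not happy
621: 621 → 41 → 17 → 50 → 25 → 29 → 85 → 89 → 145 → 42 → 20 → 4 → 16 → 37 → 58 → 89  — not happy
happy: 617

1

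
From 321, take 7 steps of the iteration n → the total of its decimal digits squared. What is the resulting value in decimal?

321 → 3² + 2² + 1² = 9 + 4 + 1 = 14
14 → 1² + 4² = 1 + 16 = 17
17 → 1² + 7² = 1 + 49 = 50
50 → 5² + 0² = 25 + 0 = 25
25 → 2² + 5² = 4 + 25 = 29
29 → 2² + 9² = 4 + 81 = 85
85 → 8² + 5² = 64 + 25 = 89

89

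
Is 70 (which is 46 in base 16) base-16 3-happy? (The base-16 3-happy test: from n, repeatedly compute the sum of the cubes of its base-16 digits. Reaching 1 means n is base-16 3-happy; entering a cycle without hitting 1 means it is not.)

70 = (4,6)_16 → 4³ + 6³ = 64 + 216 = 280
280 = (1,1,8)_16 → 1³ + 1³ + 8³ = 1 + 1 + 512 = 514
514 = (2,0,2)_16 → 2³ + 0³ + 2³ = 8 + 0 + 8 = 16
16 = (1,0)_16 → 1³ + 0³ = 1 + 0 = 1  — reached 1.

base-16 3-happy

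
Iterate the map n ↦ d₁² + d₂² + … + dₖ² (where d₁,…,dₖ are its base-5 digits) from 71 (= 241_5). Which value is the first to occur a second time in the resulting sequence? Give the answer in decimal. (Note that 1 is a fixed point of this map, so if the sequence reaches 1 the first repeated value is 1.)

13

71 = (2,4,1)_5 → 2² + 4² + 1² = 21
21 = (4,1)_5 → 4² + 1² = 17
17 = (3,2)_5 → 3² + 2² = 13
13 = (2,3)_5 → 2² + 3² = 13  — 13 already appeared earlier.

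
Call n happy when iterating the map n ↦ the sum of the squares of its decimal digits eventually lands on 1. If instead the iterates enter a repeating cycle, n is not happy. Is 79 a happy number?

79 → 7² + 9² = 49 + 81 = 130
130 → 1² + 3² + 0² = 1 + 9 + 0 = 10
10 → 1² + 0² = 1 + 0 = 1  — reached 1.

happy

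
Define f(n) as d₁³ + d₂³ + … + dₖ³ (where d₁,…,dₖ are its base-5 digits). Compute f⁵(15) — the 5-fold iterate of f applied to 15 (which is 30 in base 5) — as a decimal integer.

15 = (3,0)_5 → 3³ + 0³ = 27 + 0 = 27
27 = (1,0,2)_5 → 1³ + 0³ + 2³ = 1 + 0 + 8 = 9
9 = (1,4)_5 → 1³ + 4³ = 1 + 64 = 65
65 = (2,3,0)_5 → 2³ + 3³ + 0³ = 8 + 27 + 0 = 35
35 = (1,2,0)_5 → 1³ + 2³ + 0³ = 1 + 8 + 0 = 9

9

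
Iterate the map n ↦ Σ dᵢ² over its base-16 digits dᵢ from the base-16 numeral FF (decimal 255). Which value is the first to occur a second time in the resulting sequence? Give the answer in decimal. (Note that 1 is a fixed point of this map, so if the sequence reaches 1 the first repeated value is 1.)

255 = (15,15)_16 → 15² + 15² = 225 + 225 = 450
450 = (1,12,2)_16 → 1² + 12² + 2² = 1 + 144 + 4 = 149
149 = (9,5)_16 → 9² + 5² = 81 + 25 = 106
106 = (6,10)_16 → 6² + 10² = 36 + 100 = 136
136 = (8,8)_16 → 8² + 8² = 64 + 64 = 128
128 = (8,0)_16 → 8² + 0² = 64 + 0 = 64
64 = (4,0)_16 → 4² + 0² = 16 + 0 = 16
16 = (1,0)_16 → 1² + 0² = 1 + 0 = 1  — reached the fixed point 1.
1 → 1, so 1 is the first repeated value.

1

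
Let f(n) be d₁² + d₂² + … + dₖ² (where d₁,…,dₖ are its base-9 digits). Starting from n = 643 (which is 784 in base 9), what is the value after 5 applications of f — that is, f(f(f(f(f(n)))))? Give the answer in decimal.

53

643 = (7,8,4)_9 → 7² + 8² + 4² = 49 + 64 + 16 = 129
129 = (1,5,3)_9 → 1² + 5² + 3² = 1 + 25 + 9 = 35
35 = (3,8)_9 → 3² + 8² = 9 + 64 = 73
73 = (8,1)_9 → 8² + 1² = 64 + 1 = 65
65 = (7,2)_9 → 7² + 2² = 49 + 4 = 53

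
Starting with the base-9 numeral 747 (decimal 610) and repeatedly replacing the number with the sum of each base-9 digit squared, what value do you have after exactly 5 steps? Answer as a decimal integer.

74

610 = (7,4,7)_9 → 114
114 = (1,3,6)_9 → 46
46 = (5,1)_9 → 26
26 = (2,8)_9 → 68
68 = (7,5)_9 → 74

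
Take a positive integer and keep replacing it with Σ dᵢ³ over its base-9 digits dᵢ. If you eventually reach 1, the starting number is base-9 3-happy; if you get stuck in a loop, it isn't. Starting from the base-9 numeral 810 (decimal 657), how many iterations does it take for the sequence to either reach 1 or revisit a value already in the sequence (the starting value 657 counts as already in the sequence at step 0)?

657 = (8,1,0)_9 → 8³ + 1³ + 0³ = 512 + 1 + 0 = 513
513 = (6,3,0)_9 → 6³ + 3³ + 0³ = 216 + 27 + 0 = 243
243 = (3,0,0)_9 → 3³ + 0³ + 0³ = 27 + 0 + 0 = 27
27 = (3,0)_9 → 3³ + 0³ = 27 + 0 = 27  — 27 repeats.
That took 4 steps.

4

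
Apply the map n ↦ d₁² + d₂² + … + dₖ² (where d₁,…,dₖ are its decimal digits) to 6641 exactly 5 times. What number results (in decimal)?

4

6641 → 6² + 6² + 4² + 1² = 89
89 → 8² + 9² = 145
145 → 1² + 4² + 5² = 42
42 → 4² + 2² = 20
20 → 2² + 0² = 4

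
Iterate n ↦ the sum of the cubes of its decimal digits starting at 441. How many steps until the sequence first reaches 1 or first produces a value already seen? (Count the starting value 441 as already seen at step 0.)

12

441 → 129
129 → 738
738 → 882
882 → 1032
1032 → 36
36 → 243
243 → 99
99 → 1458
1458 → 702
702 → 351
351 → 153
153 → 153  — 153 repeats.
That took 12 steps.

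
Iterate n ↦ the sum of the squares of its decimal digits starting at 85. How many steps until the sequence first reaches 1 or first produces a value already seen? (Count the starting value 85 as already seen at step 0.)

9

85 → 8² + 5² = 89
89 → 8² + 9² = 145
145 → 1² + 4² + 5² = 42
42 → 4² + 2² = 20
20 → 2² + 0² = 4
4 → 4² = 16
16 → 1² + 6² = 37
37 → 3² + 7² = 58
58 → 5² + 8² = 89  — 89 repeats.
That took 9 steps.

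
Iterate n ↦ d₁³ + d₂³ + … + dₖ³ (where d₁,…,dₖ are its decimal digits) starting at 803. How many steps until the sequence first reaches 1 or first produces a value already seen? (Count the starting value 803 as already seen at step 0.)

803 → 8³ + 0³ + 3³ = 512 + 0 + 27 = 539
539 → 5³ + 3³ + 9³ = 125 + 27 + 729 = 881
881 → 8³ + 8³ + 1³ = 512 + 512 + 1 = 1025
1025 → 1³ + 0³ + 2³ + 5³ = 1 + 0 + 8 + 125 = 134
134 → 1³ + 3³ + 4³ = 1 + 27 + 64 = 92
92 → 9³ + 2³ = 729 + 8 = 737
737 → 7³ + 3³ + 7³ = 343 + 27 + 343 = 713
713 → 7³ + 1³ + 3³ = 343 + 1 + 27 = 371
371 → 3³ + 7³ + 1³ = 27 + 343 + 1 = 371  — 371 repeats.
That took 9 steps.

9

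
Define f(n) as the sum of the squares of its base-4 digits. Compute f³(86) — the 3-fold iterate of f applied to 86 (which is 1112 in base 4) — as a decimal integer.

8

86 = (1,1,1,2)_4 → 1² + 1² + 1² + 2² = 1 + 1 + 1 + 4 = 7
7 = (1,3)_4 → 1² + 3² = 1 + 9 = 10
10 = (2,2)_4 → 2² + 2² = 4 + 4 = 8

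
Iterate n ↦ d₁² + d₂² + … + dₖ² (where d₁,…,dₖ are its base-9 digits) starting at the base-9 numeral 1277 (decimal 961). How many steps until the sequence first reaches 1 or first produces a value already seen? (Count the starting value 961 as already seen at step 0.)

8

961 = (1,2,7,7)_9 → 1² + 2² + 7² + 7² = 1 + 4 + 49 + 49 = 103
103 = (1,2,4)_9 → 1² + 2² + 4² = 1 + 4 + 16 = 21
21 = (2,3)_9 → 2² + 3² = 4 + 9 = 13
13 = (1,4)_9 → 1² + 4² = 1 + 16 = 17
17 = (1,8)_9 → 1² + 8² = 1 + 64 = 65
65 = (7,2)_9 → 7² + 2² = 49 + 4 = 53
53 = (5,8)_9 → 5² + 8² = 25 + 64 = 89
89 = (1,0,8)_9 → 1² + 0² + 8² = 1 + 0 + 64 = 65  — 65 repeats.
That took 8 steps.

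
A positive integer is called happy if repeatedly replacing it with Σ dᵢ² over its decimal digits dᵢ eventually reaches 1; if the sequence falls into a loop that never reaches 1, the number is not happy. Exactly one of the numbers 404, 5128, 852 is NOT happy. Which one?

852

404: 404 → 32 → 13 → 10 → 1  — reaches 1 (happy)
5128: 5128 → 94 → 97 → 130 → 10 → 1  — reaches 1 (happy)
852: 852 → 93 → 90 → 81 → 65 → 61 → 37 → 58 → 89 → 145 → 42 → 20 → 4 → 16 → 37  — repeats 37 (not happy)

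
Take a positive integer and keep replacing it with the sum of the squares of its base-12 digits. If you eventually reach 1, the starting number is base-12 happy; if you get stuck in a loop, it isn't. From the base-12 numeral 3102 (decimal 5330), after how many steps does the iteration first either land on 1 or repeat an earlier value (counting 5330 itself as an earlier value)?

5330 = (3,1,0,2)_12 → 3² + 1² + 0² + 2² = 9 + 1 + 0 + 4 = 14
14 = (1,2)_12 → 1² + 2² = 1 + 4 = 5
5 = (5)_12 → 5² = 25
25 = (2,1)_12 → 2² + 1² = 4 + 1 = 5  — 5 repeats.
That took 4 steps.

4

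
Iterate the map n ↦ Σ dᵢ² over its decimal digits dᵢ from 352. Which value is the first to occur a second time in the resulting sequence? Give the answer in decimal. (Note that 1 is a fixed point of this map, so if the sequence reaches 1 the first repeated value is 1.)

352 → 3² + 5² + 2² = 9 + 25 + 4 = 38
38 → 3² + 8² = 9 + 64 = 73
73 → 7² + 3² = 49 + 9 = 58
58 → 5² + 8² = 25 + 64 = 89
89 → 8² + 9² = 64 + 81 = 145
145 → 1² + 4² + 5² = 1 + 16 + 25 = 42
42 → 4² + 2² = 16 + 4 = 20
20 → 2² + 0² = 4 + 0 = 4
4 → 4² = 16
16 → 1² + 6² = 1 + 36 = 37
37 → 3² + 7² = 9 + 49 = 58  — 58 already appeared earlier.

58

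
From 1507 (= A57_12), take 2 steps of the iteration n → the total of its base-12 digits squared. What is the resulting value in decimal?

41

1507 = (10,5,7)_12 → 10² + 5² + 7² = 100 + 25 + 49 = 174
174 = (1,2,6)_12 → 1² + 2² + 6² = 1 + 4 + 36 = 41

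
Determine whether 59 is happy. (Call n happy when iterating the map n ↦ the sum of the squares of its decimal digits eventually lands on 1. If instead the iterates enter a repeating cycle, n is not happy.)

59 → 106
106 → 37
37 → 58
58 → 89
89 → 145
145 → 42
42 → 20
20 → 4
4 → 16
16 → 37  — 37 already seen; the sequence cycles without reaching 1.

not happy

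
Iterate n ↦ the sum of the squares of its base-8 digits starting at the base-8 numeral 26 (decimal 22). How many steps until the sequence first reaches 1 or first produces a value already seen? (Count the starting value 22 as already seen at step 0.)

22 = (2,6)_8 → 2² + 6² = 40
40 = (5,0)_8 → 5² + 0² = 25
25 = (3,1)_8 → 3² + 1² = 10
10 = (1,2)_8 → 1² + 2² = 5
5 = (5)_8 → 5² = 25  — 25 repeats.
That took 5 steps.

5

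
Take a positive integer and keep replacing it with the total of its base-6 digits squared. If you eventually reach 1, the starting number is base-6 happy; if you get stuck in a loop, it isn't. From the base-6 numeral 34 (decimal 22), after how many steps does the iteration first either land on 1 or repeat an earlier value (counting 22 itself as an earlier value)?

9

22 = (3,4)_6 → 3² + 4² = 25
25 = (4,1)_6 → 4² + 1² = 17
17 = (2,5)_6 → 2² + 5² = 29
29 = (4,5)_6 → 4² + 5² = 41
41 = (1,0,5)_6 → 1² + 0² + 5² = 26
26 = (4,2)_6 → 4² + 2² = 20
20 = (3,2)_6 → 3² + 2² = 13
13 = (2,1)_6 → 2² + 1² = 5
5 = (5)_6 → 5² = 25  — 25 repeats.
That took 9 steps.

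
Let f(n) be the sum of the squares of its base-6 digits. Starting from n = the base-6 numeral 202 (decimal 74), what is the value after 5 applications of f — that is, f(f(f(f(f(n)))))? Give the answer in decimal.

74 = (2,0,2)_6 → 8
8 = (1,2)_6 → 5
5 = (5)_6 → 25
25 = (4,1)_6 → 17
17 = (2,5)_6 → 29

29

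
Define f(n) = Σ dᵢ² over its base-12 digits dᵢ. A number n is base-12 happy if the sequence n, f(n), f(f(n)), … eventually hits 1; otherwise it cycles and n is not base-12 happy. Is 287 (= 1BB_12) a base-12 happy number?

not base-12 happy

287 = (1,11,11)_12 → 1² + 11² + 11² = 243
243 = (1,8,3)_12 → 1² + 8² + 3² = 74
74 = (6,2)_12 → 6² + 2² = 40
40 = (3,4)_12 → 3² + 4² = 25
25 = (2,1)_12 → 2² + 1² = 5
5 = (5)_12 → 5² = 25  — 25 already seen; the sequence cycles without reaching 1.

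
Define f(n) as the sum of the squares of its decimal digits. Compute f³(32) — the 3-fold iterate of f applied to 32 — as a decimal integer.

32 → 13
13 → 10
10 → 1

1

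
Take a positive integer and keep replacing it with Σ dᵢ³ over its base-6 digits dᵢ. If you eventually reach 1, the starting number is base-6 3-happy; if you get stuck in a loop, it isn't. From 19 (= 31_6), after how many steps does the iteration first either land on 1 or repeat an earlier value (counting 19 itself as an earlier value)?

6

19 = (3,1)_6 → 3³ + 1³ = 27 + 1 = 28
28 = (4,4)_6 → 4³ + 4³ = 64 + 64 = 128
128 = (3,3,2)_6 → 3³ + 3³ + 2³ = 27 + 27 + 8 = 62
62 = (1,4,2)_6 → 1³ + 4³ + 2³ = 1 + 64 + 8 = 73
73 = (2,0,1)_6 → 2³ + 0³ + 1³ = 8 + 0 + 1 = 9
9 = (1,3)_6 → 1³ + 3³ = 1 + 27 = 28  — 28 repeats.
That took 6 steps.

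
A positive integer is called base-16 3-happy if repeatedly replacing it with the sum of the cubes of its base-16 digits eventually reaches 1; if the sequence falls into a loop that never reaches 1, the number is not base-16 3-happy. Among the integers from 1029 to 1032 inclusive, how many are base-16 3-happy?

1029: 1029 → 189 → 3528 → 4437 → 252 → 5103 → 6147 → 540 → 1737 → 2673 → 1344 → 189  (repeats 189)
1030: 1030 → 280 → 514 → 16 → 1  (reaches 1)
1031: 1031 → 407 → 1073 → 92 → 1853 → 2567 → 1343 → 3527 → 4268 → 2729 → 2729  (repeats 2729)
1032: 1032 → 576 → 72 → 576  (repeats 576)
base-16 3-happy: 1030

1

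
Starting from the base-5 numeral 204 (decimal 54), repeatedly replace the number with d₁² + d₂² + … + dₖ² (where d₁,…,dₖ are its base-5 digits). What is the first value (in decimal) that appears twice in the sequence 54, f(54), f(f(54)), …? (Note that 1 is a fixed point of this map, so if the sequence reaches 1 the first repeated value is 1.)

16

54 = (2,0,4)_5 → 20
20 = (4,0)_5 → 16
16 = (3,1)_5 → 10
10 = (2,0)_5 → 4
4 = (4)_5 → 16  — 16 already appeared earlier.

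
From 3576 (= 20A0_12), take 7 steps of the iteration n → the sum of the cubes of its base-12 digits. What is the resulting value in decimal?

1344

3576 = (2,0,10,0)_12 → 2³ + 0³ + 10³ + 0³ = 1008
1008 = (7,0,0)_12 → 7³ + 0³ + 0³ = 343
343 = (2,4,7)_12 → 2³ + 4³ + 7³ = 415
415 = (2,10,7)_12 → 2³ + 10³ + 7³ = 1351
1351 = (9,4,7)_12 → 9³ + 4³ + 7³ = 1136
1136 = (7,10,8)_12 → 7³ + 10³ + 8³ = 1855
1855 = (1,0,10,7)_12 → 1³ + 0³ + 10³ + 7³ = 1344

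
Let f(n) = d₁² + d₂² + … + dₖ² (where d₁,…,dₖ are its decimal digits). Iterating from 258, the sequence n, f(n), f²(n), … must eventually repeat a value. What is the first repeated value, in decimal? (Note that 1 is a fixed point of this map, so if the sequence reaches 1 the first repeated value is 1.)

37

258 → 2² + 5² + 8² = 4 + 25 + 64 = 93
93 → 9² + 3² = 81 + 9 = 90
90 → 9² + 0² = 81 + 0 = 81
81 → 8² + 1² = 64 + 1 = 65
65 → 6² + 5² = 36 + 25 = 61
61 → 6² + 1² = 36 + 1 = 37
37 → 3² + 7² = 9 + 49 = 58
58 → 5² + 8² = 25 + 64 = 89
89 → 8² + 9² = 64 + 81 = 145
145 → 1² + 4² + 5² = 1 + 16 + 25 = 42
42 → 4² + 2² = 16 + 4 = 20
20 → 2² + 0² = 4 + 0 = 4
4 → 4² = 16
16 → 1² + 6² = 1 + 36 = 37  — 37 already appeared earlier.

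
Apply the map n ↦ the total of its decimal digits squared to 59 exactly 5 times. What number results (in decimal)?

145

59 → 5² + 9² = 106
106 → 1² + 0² + 6² = 37
37 → 3² + 7² = 58
58 → 5² + 8² = 89
89 → 8² + 9² = 145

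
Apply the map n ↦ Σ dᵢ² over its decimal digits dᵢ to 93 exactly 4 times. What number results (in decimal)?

93 → 9² + 3² = 81 + 9 = 90
90 → 9² + 0² = 81 + 0 = 81
81 → 8² + 1² = 64 + 1 = 65
65 → 6² + 5² = 36 + 25 = 61

61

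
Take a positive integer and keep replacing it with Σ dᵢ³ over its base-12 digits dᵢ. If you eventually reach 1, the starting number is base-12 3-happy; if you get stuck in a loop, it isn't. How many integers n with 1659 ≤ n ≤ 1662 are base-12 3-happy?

1659: 1659 → 1574 → 2339 → 1404 → 1458 → 1217 → 762 → 368 → 736 → 190 → 1028 → 856 → 1520 → 1728 → 1  (reaches 1)
1660: 1660 → 1611 → 1366 → 1854 → 1217 → 762 → 368 → 736 → 190 → 1028 → 856 → 1520 → 1728 → 1  (reaches 1)
1661: 1661 → 1672 → 1738 → 1001 → 1672  (repeats 1672)
1662: 1662 → 1763 → 1340 → 1268 → 1753 → 10 → 1000 → 1611 → 1366 → 1854 → 1217 → 762 → 368 → 736 → 190 → 1028 → 856 → 1520 → 1728 → 1  (reaches 1)
base-12 3-happy: 1659, 1660, 1662

3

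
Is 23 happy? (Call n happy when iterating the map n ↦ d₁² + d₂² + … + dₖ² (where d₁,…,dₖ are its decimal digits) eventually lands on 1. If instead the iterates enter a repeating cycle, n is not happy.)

23 → 2² + 3² = 13
13 → 1² + 3² = 10
10 → 1² + 0² = 1  — reached 1.

happy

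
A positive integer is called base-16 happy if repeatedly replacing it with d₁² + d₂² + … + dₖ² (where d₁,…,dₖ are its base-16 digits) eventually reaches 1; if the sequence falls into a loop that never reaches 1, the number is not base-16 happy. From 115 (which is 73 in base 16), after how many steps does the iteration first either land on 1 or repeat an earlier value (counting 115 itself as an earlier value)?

115 = (7,3)_16 → 7² + 3² = 49 + 9 = 58
58 = (3,10)_16 → 3² + 10² = 9 + 100 = 109
109 = (6,13)_16 → 6² + 13² = 36 + 169 = 205
205 = (12,13)_16 → 12² + 13² = 144 + 169 = 313
313 = (1,3,9)_16 → 1² + 3² + 9² = 1 + 9 + 81 = 91
91 = (5,11)_16 → 5² + 11² = 25 + 121 = 146
146 = (9,2)_16 → 9² + 2² = 81 + 4 = 85
85 = (5,5)_16 → 5² + 5² = 25 + 25 = 50
50 = (3,2)_16 → 3² + 2² = 9 + 4 = 13
13 = (13)_16 → 13² = 169
169 = (10,9)_16 → 10² + 9² = 100 + 81 = 181
181 = (11,5)_16 → 11² + 5² = 121 + 25 = 146  — 146 repeats.
That took 12 steps.

12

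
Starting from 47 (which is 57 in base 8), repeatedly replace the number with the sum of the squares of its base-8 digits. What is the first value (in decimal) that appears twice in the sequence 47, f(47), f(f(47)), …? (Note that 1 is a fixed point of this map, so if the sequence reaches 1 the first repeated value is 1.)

47 = (5,7)_8 → 5² + 7² = 74
74 = (1,1,2)_8 → 1² + 1² + 2² = 6
6 = (6)_8 → 6² = 36
36 = (4,4)_8 → 4² + 4² = 32
32 = (4,0)_8 → 4² + 0² = 16
16 = (2,0)_8 → 2² + 0² = 4
4 = (4)_8 → 4² = 16  — 16 already appeared earlier.

16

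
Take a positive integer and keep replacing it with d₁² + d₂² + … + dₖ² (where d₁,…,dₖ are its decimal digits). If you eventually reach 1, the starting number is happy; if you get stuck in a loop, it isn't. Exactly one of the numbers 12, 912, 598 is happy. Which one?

912

12: 12 → 5 → 25 → 29 → 85 → 89 → 145 → 42 → 20 → 4 → 16 → 37 → 58 → 89  — repeats 89 (not happy)
912: 912 → 86 → 100 → 1  — reaches 1 (happy)
598: 598 → 170 → 50 → 25 → 29 → 85 → 89 → 145 → 42 → 20 → 4 → 16 → 37 → 58 → 89  — repeats 89 (not happy)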